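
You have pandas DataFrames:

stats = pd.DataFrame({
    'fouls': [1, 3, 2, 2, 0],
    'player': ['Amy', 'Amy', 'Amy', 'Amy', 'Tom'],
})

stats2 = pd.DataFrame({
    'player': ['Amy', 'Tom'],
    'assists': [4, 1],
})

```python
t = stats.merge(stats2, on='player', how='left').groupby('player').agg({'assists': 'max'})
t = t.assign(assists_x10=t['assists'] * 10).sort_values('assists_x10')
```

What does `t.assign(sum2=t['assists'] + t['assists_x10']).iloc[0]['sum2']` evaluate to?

merge on 'player' (how='left') → 5 rows:
   fouls player  assists
0      1    Amy        4
1      3    Amy        4
2      2    Amy        4
3      2    Amy        4
4      0    Tom        1
group by player, max of assists:
        assists
player         
Amy           4
Tom           1
add column assists_x10 = t['assists'] * 10:
        assists  assists_x10
player                      
Amy           4           40
Tom           1           10
sort by assists_x10:
        assists  assists_x10
player                      
Tom           1           10
Amy           4           40
add column sum2 = t['assists'] + t['assists_x10']:
        assists  assists_x10  sum2
player                            
Tom           1           10    11
Amy           4           40    44
Hence 11.

11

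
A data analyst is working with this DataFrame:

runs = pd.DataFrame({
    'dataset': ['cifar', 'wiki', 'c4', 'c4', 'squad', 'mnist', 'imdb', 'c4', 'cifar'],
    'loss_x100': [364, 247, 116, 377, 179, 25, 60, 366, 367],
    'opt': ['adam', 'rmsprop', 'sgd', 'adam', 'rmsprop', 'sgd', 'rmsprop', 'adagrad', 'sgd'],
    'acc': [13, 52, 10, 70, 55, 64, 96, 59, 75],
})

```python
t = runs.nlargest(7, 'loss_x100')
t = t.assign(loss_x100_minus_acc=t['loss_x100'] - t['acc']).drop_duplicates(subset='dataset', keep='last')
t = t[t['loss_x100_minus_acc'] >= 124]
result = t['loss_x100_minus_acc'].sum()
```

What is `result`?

670

take 7 rows with largest loss_x100:
  dataset  loss_x100      opt  acc
3      c4        377     adam   70
8   cifar        367      sgd   75
7      c4        366  adagrad   59
0   cifar        364     adam   13
1    wiki        247  rmsprop   52
4   squad        179  rmsprop   55
2      c4        116      sgd   10
add column loss_x100_minus_acc = t['loss_x100'] - t['acc']:
  dataset  loss_x100      opt  acc  loss_x100_minus_acc
3      c4        377     adam   70                  307
8   cifar        367      sgd   75                  292
7      c4        366  adagrad   59                  307
0   cifar        364     adam   13                  351
1    wiki        247  rmsprop   52                  195
4   squad        179  rmsprop   55                  124
2      c4        116      sgd   10                  106
drop duplicate dataset (keep=last):
  dataset  loss_x100      opt  acc  loss_x100_minus_acc
0   cifar        364     adam   13                  351
1    wiki        247  rmsprop   52                  195
4   squad        179  rmsprop   55                  124
2      c4        116      sgd   10                  106
filter rows where loss_x100_minus_acc >= 124:
  dataset  loss_x100      opt  acc  loss_x100_minus_acc
0   cifar        364     adam   13                  351
1    wiki        247  rmsprop   52                  195
4   squad        179  rmsprop   55                  124
Taking the sum of column 'loss_x100_minus_acc' gives 670.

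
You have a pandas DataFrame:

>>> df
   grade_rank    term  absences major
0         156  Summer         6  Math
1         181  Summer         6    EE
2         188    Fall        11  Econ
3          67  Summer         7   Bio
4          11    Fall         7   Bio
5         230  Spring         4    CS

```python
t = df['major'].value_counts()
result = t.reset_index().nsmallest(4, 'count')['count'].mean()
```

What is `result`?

value_counts of major:
major
Bio     2
Math    1
EE      1
Econ    1
CS      1
Name: count, dtype: int64
reset_index():
  major  count
0   Bio      2
1  Math      1
2    EE      1
3  Econ      1
4    CS      1
take 4 rows with smallest count:
  major  count
1  Math      1
2    EE      1
3  Econ      1
4    CS      1

1.0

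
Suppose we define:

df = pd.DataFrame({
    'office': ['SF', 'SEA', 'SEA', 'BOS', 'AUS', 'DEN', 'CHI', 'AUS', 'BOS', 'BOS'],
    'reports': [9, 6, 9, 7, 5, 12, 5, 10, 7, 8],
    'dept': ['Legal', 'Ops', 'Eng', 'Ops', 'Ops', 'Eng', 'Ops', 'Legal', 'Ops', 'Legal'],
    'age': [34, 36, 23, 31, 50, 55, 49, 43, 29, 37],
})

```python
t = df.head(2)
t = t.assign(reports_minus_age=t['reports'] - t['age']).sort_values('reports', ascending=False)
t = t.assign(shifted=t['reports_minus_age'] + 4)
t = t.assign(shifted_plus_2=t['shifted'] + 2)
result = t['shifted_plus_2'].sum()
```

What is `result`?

take first 2 rows:
  office  reports   dept  age
0     SF        9  Legal   34
1    SEA        6    Ops   36
add column reports_minus_age = t['reports'] - t['age']:
  office  reports   dept  age  reports_minus_age
0     SF        9  Legal   34                -25
1    SEA        6    Ops   36                -30
sort by reports descending:
  office  reports   dept  age  reports_minus_age
0     SF        9  Legal   34                -25
1    SEA        6    Ops   36                -30
add column shifted = t['reports_minus_age'] + 4:
  office  reports   dept  age  reports_minus_age  shifted
0     SF        9  Legal   34                -25      -21
1    SEA        6    Ops   36                -30      -26
add column shifted_plus_2 = t['shifted'] + 2:
  office  reports   dept  age  reports_minus_age  shifted  shifted_plus_2
0     SF        9  Legal   34                -25      -21             -19
1    SEA        6    Ops   36                -30      -26             -24

-43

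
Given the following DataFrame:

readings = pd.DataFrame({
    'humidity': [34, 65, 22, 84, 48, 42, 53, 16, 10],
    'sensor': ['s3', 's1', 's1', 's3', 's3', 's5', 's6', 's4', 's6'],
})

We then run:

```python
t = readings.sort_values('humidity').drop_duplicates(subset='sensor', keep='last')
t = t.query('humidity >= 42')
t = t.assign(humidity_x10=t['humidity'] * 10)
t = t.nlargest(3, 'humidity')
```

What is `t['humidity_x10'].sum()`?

2020

sort by humidity:
   humidity sensor
8        10     s6
7        16     s4
2        22     s1
0        34     s3
5        42     s5
4        48     s3
6        53     s6
1        65     s1
3        84     s3
drop duplicate sensor (keep=last):
   humidity sensor
7        16     s4
5        42     s5
6        53     s6
1        65     s1
3        84     s3
filter rows where humidity >= 42:
   humidity sensor
5        42     s5
6        53     s6
1        65     s1
3        84     s3
add column humidity_x10 = t['humidity'] * 10:
   humidity sensor  humidity_x10
5        42     s5           420
6        53     s6           530
1        65     s1           650
3        84     s3           840
take 3 rows with largest humidity:
   humidity sensor  humidity_x10
3        84     s3           840
1        65     s1           650
6        53     s6           530
Finally, sum of column 'humidity_x10' = 2020.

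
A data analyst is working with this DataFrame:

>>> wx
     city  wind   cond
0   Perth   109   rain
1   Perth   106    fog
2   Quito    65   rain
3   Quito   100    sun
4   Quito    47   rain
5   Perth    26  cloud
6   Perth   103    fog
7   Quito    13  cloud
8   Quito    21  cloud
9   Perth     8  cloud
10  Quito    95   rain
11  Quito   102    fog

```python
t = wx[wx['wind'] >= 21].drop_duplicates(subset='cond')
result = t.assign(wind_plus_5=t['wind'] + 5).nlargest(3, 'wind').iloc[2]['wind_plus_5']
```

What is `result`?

105

filter rows where wind >= 21:
     city  wind   cond
0   Perth   109   rain
1   Perth   106    fog
2   Quito    65   rain
3   Quito   100    sun
4   Quito    47   rain
5   Perth    26  cloud
6   Perth   103    fog
8   Quito    21  cloud
10  Quito    95   rain
11  Quito   102    fog
drop duplicate cond (keep=first):
    city  wind   cond
0  Perth   109   rain
1  Perth   106    fog
3  Quito   100    sun
5  Perth    26  cloud
add column wind_plus_5 = t['wind'] + 5:
    city  wind   cond  wind_plus_5
0  Perth   109   rain          114
1  Perth   106    fog          111
3  Quito   100    sun          105
5  Perth    26  cloud           31
take 3 rows with largest wind:
    city  wind  cond  wind_plus_5
0  Perth   109  rain          114
1  Perth   106   fog          111
3  Quito   100   sun          105
Finally, value at position 2, column 'wind_plus_5' = 105.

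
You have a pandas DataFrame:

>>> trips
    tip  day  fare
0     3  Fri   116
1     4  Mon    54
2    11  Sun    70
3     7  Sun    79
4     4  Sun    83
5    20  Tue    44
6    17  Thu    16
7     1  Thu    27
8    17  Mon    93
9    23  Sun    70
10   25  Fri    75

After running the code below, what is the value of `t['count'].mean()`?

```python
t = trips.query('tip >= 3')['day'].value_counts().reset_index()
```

filter rows where tip >= 3:
    tip  day  fare
0     3  Fri   116
1     4  Mon    54
2    11  Sun    70
3     7  Sun    79
4     4  Sun    83
5    20  Tue    44
6    17  Thu    16
8    17  Mon    93
9    23  Sun    70
10   25  Fri    75
value_counts of day:
day
Sun    4
Fri    2
Mon    2
Tue    1
Thu    1
Name: count, dtype: int64
reset_index():
   day  count
0  Sun      4
1  Fri      2
2  Mon      2
3  Tue      1
4  Thu      1
The mean of column 'count' is 2.0.

2.0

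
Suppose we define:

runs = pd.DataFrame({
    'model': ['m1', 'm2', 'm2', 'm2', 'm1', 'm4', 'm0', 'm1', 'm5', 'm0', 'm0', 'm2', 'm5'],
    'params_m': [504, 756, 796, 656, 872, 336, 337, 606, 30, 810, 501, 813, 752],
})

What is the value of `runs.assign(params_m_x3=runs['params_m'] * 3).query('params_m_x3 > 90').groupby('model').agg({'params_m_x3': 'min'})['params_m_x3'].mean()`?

1551.0

add column params_m_x3 = runs['params_m'] * 3:
   model  params_m  params_m_x3
0     m1       504         1512
1     m2       756         2268
2     m2       796         2388
3     m2       656         1968
4     m1       872         2616
5     m4       336         1008
6     m0       337         1011
7     m1       606         1818
8     m5        30           90
9     m0       810         2430
10    m0       501         1503
11    m2       813         2439
12    m5       752         2256
filter rows where params_m_x3 > 90:
   model  params_m  params_m_x3
0     m1       504         1512
1     m2       756         2268
2     m2       796         2388
3     m2       656         1968
4     m1       872         2616
5     m4       336         1008
6     m0       337         1011
7     m1       606         1818
9     m0       810         2430
10    m0       501         1503
11    m2       813         2439
12    m5       752         2256
group by model, min of params_m_x3:
       params_m_x3
model             
m0            1011
m1            1512
m2            1968
m4            1008
m5            2256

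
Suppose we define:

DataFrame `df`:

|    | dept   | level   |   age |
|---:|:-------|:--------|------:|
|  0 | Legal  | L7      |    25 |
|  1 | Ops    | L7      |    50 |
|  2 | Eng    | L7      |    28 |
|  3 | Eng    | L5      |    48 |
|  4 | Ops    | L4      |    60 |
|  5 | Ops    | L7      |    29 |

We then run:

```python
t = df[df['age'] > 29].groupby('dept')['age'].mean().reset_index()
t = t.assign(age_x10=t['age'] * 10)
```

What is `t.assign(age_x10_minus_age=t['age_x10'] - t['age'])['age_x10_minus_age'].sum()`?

927.0

filter rows where age > 29:
  dept level  age
1  Ops    L7   50
3  Eng    L5   48
4  Ops    L4   60
group by dept, mean of age:
dept
Eng    48.0
Ops    55.0
Name: age, dtype: float64
reset_index():
  dept   age
0  Eng  48.0
1  Ops  55.0
add column age_x10 = t['age'] * 10:
  dept   age  age_x10
0  Eng  48.0    480.0
1  Ops  55.0    550.0
add column age_x10_minus_age = t['age_x10'] - t['age']:
  dept   age  age_x10  age_x10_minus_age
0  Eng  48.0    480.0              432.0
1  Ops  55.0    550.0              495.0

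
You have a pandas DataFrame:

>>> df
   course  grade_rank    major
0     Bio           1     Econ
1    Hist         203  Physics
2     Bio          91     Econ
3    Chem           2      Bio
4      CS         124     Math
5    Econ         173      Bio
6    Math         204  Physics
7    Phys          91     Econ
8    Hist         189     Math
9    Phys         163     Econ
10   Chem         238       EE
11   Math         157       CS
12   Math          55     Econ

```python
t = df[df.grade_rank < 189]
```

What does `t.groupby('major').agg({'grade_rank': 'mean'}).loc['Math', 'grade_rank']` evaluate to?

filter rows where grade_rank < 189:
   course  grade_rank major
0     Bio           1  Econ
2     Bio          91  Econ
3    Chem           2   Bio
4      CS         124  Math
5    Econ         173   Bio
7    Phys          91  Econ
9    Phys         163  Econ
11   Math         157    CS
12   Math          55  Econ
group by major, mean of grade_rank:
       grade_rank
major            
Bio          87.5
CS          157.0
Econ         80.2
Math        124.0

124.0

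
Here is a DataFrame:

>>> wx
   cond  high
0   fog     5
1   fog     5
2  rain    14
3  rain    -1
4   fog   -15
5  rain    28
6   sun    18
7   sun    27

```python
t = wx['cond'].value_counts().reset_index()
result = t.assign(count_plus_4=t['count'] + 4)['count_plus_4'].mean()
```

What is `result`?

6.66666666667

value_counts of cond:
cond
fog     3
rain    3
sun     2
Name: count, dtype: int64
reset_index():
   cond  count
0   fog      3
1  rain      3
2   sun      2
add column count_plus_4 = t['count'] + 4:
   cond  count  count_plus_4
0   fog      3             7
1  rain      3             7
2   sun      2             6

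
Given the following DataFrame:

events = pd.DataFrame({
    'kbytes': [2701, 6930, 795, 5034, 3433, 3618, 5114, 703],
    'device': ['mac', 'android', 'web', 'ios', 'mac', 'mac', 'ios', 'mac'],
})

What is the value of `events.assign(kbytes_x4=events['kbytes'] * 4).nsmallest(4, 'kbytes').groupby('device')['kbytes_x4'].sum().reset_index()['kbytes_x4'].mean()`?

15264.0

add column kbytes_x4 = events['kbytes'] * 4:
   kbytes   device  kbytes_x4
0    2701      mac      10804
1    6930  android      27720
2     795      web       3180
3    5034      ios      20136
4    3433      mac      13732
5    3618      mac      14472
6    5114      ios      20456
7     703      mac       2812
take 4 rows with smallest kbytes:
   kbytes device  kbytes_x4
7     703    mac       2812
2     795    web       3180
0    2701    mac      10804
4    3433    mac      13732
group by device, sum of kbytes_x4:
device
mac    27348
web     3180
Name: kbytes_x4, dtype: int64
reset_index():
  device  kbytes_x4
0    mac      27348
1    web       3180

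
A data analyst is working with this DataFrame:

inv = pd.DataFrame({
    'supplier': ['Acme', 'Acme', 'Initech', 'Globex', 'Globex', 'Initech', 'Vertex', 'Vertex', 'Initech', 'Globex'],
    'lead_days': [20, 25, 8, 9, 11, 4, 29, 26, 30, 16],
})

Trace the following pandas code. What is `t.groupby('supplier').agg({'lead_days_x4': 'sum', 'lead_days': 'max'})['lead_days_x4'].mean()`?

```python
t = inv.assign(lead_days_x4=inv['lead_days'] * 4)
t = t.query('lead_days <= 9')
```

add column lead_days_x4 = inv['lead_days'] * 4:
  supplier  lead_days  lead_days_x4
0     Acme         20            80
1     Acme         25           100
2  Initech          8            32
3   Globex          9            36
4   Globex         11            44
5  Initech          4            16
6   Vertex         29           116
7   Vertex         26           104
8  Initech         30           120
9   Globex         16            64
filter rows where lead_days <= 9:
  supplier  lead_days  lead_days_x4
2  Initech          8            32
3   Globex          9            36
5  Initech          4            16
group by supplier: sum(lead_days_x4), max(lead_days):
          lead_days_x4  lead_days
supplier                         
Globex              36          9
Initech             48          8
Taking the mean of column 'lead_days_x4' gives 42.0.

42.0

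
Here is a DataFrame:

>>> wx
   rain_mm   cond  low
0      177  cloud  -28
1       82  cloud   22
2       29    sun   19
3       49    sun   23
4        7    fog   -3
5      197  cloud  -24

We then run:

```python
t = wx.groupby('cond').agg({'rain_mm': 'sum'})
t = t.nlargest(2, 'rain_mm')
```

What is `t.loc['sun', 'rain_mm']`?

78

group by cond, sum of rain_mm:
       rain_mm
cond          
cloud      456
fog          7
sun         78
take 2 rows with largest rain_mm:
       rain_mm
cond          
cloud      456
sun         78
Reading off the value at row 'sun', column 'rain_mm', we get 78.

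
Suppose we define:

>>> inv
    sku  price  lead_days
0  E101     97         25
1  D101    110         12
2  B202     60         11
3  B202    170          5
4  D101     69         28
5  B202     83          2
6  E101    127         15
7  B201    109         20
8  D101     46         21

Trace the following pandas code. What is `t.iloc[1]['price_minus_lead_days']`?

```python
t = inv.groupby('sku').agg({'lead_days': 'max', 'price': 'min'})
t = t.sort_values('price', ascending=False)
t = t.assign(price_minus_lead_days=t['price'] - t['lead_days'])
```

72

group by sku: max(lead_days), min(price):
      lead_days  price
sku                   
B201         20    109
B202         11     60
D101         28     46
E101         25     97
sort by price descending:
      lead_days  price
sku                   
B201         20    109
E101         25     97
B202         11     60
D101         28     46
add column price_minus_lead_days = t['price'] - t['lead_days']:
      lead_days  price  price_minus_lead_days
sku                                          
B201         20    109                     89
E101         25     97                     72
B202         11     60                     49
D101         28     46                     18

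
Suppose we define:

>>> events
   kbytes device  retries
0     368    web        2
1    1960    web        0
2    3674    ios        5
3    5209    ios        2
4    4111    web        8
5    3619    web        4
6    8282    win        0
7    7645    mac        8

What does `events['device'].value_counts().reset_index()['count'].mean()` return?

2.0

value_counts of device:
device
web    4
ios    2
win    1
mac    1
Name: count, dtype: int64
reset_index():
  device  count
0    web      4
1    ios      2
2    win      1
3    mac      1
Finally, mean of column 'count' = 2.0.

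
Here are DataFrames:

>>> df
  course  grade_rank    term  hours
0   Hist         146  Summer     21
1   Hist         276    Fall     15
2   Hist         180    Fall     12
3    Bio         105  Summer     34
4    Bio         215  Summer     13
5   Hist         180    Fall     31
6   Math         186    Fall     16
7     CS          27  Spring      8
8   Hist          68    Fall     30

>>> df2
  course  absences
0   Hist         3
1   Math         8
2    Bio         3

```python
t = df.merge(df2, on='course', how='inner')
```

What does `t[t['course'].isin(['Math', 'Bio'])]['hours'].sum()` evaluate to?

63

merge on 'course' (how='inner') → 8 rows:
  course  grade_rank    term  hours  absences
0   Hist         146  Summer     21         3
1   Hist         276    Fall     15         3
2   Hist         180    Fall     12         3
3    Bio         105  Summer     34         3
4    Bio         215  Summer     13         3
5   Hist         180    Fall     31         3
6   Math         186    Fall     16         8
7   Hist          68    Fall     30         3
filter rows where course in ['Math', 'Bio']:
  course  grade_rank    term  hours  absences
3    Bio         105  Summer     34         3
4    Bio         215  Summer     13         3
6   Math         186    Fall     16         8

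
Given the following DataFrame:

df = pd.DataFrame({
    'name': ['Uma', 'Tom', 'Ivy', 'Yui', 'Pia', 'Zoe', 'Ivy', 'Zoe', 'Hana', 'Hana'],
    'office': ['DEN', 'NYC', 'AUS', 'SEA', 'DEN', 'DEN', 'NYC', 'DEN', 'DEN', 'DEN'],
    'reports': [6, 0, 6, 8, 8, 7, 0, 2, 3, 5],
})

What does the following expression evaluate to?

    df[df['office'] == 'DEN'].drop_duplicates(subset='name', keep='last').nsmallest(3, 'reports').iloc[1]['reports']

5

filter rows where office == 'DEN':
   name office  reports
0   Uma    DEN        6
4   Pia    DEN        8
5   Zoe    DEN        7
7   Zoe    DEN        2
8  Hana    DEN        3
9  Hana    DEN        5
drop duplicate name (keep=last):
   name office  reports
0   Uma    DEN        6
4   Pia    DEN        8
7   Zoe    DEN        2
9  Hana    DEN        5
take 3 rows with smallest reports:
   name office  reports
7   Zoe    DEN        2
9  Hana    DEN        5
0   Uma    DEN        6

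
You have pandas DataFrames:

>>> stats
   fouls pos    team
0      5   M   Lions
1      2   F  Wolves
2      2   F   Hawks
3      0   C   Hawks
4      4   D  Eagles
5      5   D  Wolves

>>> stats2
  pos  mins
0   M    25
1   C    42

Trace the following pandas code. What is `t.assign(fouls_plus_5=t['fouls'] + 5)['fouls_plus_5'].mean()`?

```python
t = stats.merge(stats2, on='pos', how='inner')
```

7.5

merge on 'pos' (how='inner') → 2 rows:
   fouls pos   team  mins
0      5   M  Lions    25
1      0   C  Hawks    42
add column fouls_plus_5 = t['fouls'] + 5:
   fouls pos   team  mins  fouls_plus_5
0      5   M  Lions    25            10
1      0   C  Hawks    42             5
Taking the mean of column 'fouls_plus_5' gives 7.5.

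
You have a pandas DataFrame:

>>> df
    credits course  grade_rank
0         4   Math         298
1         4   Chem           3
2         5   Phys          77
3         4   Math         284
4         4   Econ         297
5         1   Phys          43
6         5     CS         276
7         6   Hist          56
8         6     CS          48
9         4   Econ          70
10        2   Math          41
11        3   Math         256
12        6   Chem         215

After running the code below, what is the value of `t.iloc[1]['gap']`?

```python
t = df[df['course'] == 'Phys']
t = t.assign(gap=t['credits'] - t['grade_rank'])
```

-42

filter rows where course == 'Phys':
   credits course  grade_rank
2        5   Phys          77
5        1   Phys          43
add column gap = t['credits'] - t['grade_rank']:
   credits course  grade_rank  gap
2        5   Phys          77  -72
5        1   Phys          43  -42
So iloc[1]['gap'] = -42.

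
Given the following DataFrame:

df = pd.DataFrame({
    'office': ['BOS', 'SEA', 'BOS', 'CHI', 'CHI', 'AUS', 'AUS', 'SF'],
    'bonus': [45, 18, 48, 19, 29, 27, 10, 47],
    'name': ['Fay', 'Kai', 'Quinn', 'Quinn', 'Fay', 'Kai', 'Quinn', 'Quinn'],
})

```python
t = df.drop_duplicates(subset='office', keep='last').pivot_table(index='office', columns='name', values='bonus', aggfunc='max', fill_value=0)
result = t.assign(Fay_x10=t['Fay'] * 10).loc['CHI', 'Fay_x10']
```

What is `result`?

290

drop duplicate office (keep=last):
  office  bonus   name
1    SEA     18    Kai
2    BOS     48  Quinn
4    CHI     29    Fay
6    AUS     10  Quinn
7     SF     47  Quinn
pivot: rows=office, cols=name, max(bonus):
name    Fay  Kai  Quinn
office                 
AUS       0    0     10
BOS       0    0     48
CHI      29    0      0
SEA       0   18      0
SF        0    0     47
add column Fay_x10 = t['Fay'] * 10:
name    Fay  Kai  Quinn  Fay_x10
office                          
AUS       0    0     10        0
BOS       0    0     48        0
CHI      29    0      0      290
SEA       0   18      0        0
SF        0    0     47        0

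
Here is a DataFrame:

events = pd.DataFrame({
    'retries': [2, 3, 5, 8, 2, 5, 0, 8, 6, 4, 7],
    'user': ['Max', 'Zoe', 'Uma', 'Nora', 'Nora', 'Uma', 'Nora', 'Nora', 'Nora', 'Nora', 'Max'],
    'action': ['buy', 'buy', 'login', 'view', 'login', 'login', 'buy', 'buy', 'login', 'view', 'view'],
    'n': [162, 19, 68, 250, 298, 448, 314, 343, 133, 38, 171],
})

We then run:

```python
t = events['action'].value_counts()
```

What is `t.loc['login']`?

value_counts of action:
action
buy      4
login    4
view     3
Name: count, dtype: int64
Finally, value at index 'login' = 4.

4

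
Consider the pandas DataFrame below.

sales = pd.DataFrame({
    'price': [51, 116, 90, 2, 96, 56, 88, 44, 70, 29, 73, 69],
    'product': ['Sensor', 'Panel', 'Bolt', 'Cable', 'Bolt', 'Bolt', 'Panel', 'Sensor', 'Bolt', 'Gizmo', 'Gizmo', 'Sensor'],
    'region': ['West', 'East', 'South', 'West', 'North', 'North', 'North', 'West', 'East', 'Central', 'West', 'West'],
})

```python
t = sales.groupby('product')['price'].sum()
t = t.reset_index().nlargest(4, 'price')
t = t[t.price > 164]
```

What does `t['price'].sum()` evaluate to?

516

group by product, sum of price:
product
Bolt      312
Cable       2
Gizmo     102
Panel     204
Sensor    164
Name: price, dtype: int64
reset_index():
  product  price
0    Bolt    312
1   Cable      2
2   Gizmo    102
3   Panel    204
4  Sensor    164
take 4 rows with largest price:
  product  price
0    Bolt    312
3   Panel    204
4  Sensor    164
2   Gizmo    102
filter rows where price > 164:
  product  price
0    Bolt    312
3   Panel    204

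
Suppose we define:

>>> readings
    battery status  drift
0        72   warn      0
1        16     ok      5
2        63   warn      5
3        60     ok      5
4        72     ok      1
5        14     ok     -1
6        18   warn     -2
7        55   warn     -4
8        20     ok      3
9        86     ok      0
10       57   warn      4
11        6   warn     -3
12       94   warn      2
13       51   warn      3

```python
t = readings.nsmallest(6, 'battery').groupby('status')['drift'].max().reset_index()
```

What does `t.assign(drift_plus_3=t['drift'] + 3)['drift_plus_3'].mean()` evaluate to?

take 6 rows with smallest battery:
    battery status  drift
11        6   warn     -3
5        14     ok     -1
1        16     ok      5
6        18   warn     -2
8        20     ok      3
13       51   warn      3
group by status, max of drift:
status
ok      5
warn    3
Name: drift, dtype: int64
reset_index():
  status  drift
0     ok      5
1   warn      3
add column drift_plus_3 = t['drift'] + 3:
  status  drift  drift_plus_3
0     ok      5             8
1   warn      3             6
mean of column 'drift_plus_3' → 7.0

7.0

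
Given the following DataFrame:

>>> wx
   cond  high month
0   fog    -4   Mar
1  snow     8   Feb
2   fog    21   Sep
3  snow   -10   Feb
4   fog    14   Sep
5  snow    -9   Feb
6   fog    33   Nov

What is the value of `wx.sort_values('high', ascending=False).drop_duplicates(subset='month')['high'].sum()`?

sort by high descending:
   cond  high month
6   fog    33   Nov
2   fog    21   Sep
4   fog    14   Sep
1  snow     8   Feb
0   fog    -4   Mar
5  snow    -9   Feb
3  snow   -10   Feb
drop duplicate month (keep=first):
   cond  high month
6   fog    33   Nov
2   fog    21   Sep
1  snow     8   Feb
0   fog    -4   Mar
Reading off the sum of column 'high', we get 58.

58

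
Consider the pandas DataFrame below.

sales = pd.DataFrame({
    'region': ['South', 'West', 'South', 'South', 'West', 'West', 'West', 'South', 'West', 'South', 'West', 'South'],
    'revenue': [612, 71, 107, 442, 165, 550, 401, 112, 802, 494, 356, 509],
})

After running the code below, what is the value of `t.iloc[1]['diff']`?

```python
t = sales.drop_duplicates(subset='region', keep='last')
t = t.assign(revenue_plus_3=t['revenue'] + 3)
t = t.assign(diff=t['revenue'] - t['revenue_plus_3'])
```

-3

drop duplicate region (keep=last):
   region  revenue
10   West      356
11  South      509
add column revenue_plus_3 = t['revenue'] + 3:
   region  revenue  revenue_plus_3
10   West      356             359
11  South      509             512
add column diff = t['revenue'] - t['revenue_plus_3']:
   region  revenue  revenue_plus_3  diff
10   West      356             359    -3
11  South      509             512    -3
So iloc[1]['diff'] = -3.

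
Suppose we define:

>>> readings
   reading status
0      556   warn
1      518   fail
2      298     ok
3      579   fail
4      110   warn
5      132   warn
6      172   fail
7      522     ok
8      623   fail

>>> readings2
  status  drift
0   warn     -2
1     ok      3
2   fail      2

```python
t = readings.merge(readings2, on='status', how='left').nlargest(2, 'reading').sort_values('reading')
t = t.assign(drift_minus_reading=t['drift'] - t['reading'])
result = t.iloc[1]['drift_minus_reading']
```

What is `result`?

merge on 'status' (how='left') → 9 rows:
   reading status  drift
0      556   warn     -2
1      518   fail      2
2      298     ok      3
3      579   fail      2
4      110   warn     -2
5      132   warn     -2
6      172   fail      2
7      522     ok      3
8      623   fail      2
take 2 rows with largest reading:
   reading status  drift
8      623   fail      2
3      579   fail      2
sort by reading:
   reading status  drift
3      579   fail      2
8      623   fail      2
add column drift_minus_reading = t['drift'] - t['reading']:
   reading status  drift  drift_minus_reading
3      579   fail      2                 -577
8      623   fail      2                 -621
Taking the value at position 1, column 'drift_minus_reading' gives -621.

-621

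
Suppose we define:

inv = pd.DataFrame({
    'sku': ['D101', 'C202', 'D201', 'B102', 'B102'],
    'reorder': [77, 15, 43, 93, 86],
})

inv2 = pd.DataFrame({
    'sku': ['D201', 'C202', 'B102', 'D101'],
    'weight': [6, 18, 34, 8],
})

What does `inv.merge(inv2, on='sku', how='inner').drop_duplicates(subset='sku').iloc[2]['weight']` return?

merge on 'sku' (how='inner') → 5 rows:
    sku  reorder  weight
0  D101       77       8
1  C202       15      18
2  D201       43       6
3  B102       93      34
4  B102       86      34
drop duplicate sku (keep=first):
    sku  reorder  weight
0  D101       77       8
1  C202       15      18
2  D201       43       6
3  B102       93      34
value at position 2, column 'weight' → 6

6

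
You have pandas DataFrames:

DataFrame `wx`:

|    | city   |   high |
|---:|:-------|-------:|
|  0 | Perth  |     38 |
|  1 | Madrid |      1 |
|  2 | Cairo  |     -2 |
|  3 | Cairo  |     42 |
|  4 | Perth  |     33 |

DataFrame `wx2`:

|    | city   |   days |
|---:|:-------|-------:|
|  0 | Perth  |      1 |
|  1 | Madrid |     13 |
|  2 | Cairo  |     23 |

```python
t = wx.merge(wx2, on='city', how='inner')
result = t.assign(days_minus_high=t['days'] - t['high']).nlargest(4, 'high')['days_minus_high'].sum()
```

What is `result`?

merge on 'city' (how='inner') → 5 rows:
     city  high  days
0   Perth    38     1
1  Madrid     1    13
2   Cairo    -2    23
3   Cairo    42    23
4   Perth    33     1
add column days_minus_high = t['days'] - t['high']:
     city  high  days  days_minus_high
0   Perth    38     1              -37
1  Madrid     1    13               12
2   Cairo    -2    23               25
3   Cairo    42    23              -19
4   Perth    33     1              -32
take 4 rows with largest high:
     city  high  days  days_minus_high
3   Cairo    42    23              -19
0   Perth    38     1              -37
4   Perth    33     1              -32
1  Madrid     1    13               12
The sum of column 'days_minus_high' is -76.

-76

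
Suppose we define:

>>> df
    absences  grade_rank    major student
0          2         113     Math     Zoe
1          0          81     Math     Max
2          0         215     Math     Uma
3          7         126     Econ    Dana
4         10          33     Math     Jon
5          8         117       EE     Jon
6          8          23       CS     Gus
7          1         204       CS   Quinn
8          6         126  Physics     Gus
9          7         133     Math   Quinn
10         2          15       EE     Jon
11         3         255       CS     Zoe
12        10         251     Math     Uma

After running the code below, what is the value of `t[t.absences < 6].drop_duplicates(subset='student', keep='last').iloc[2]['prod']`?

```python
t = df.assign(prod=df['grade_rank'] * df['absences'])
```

add column prod = df['grade_rank'] * df['absences']:
    absences  grade_rank    major student  prod
0          2         113     Math     Zoe   226
1          0          81     Math     Max     0
2          0         215     Math     Uma     0
3          7         126     Econ    Dana   882
4         10          33     Math     Jon   330
5          8         117       EE     Jon   936
6          8          23       CS     Gus   184
7          1         204       CS   Quinn   204
8          6         126  Physics     Gus   756
9          7         133     Math   Quinn   931
10         2          15       EE     Jon    30
11         3         255       CS     Zoe   765
12        10         251     Math     Uma  2510
filter rows where absences < 6:
    absences  grade_rank major student  prod
0          2         113  Math     Zoe   226
1          0          81  Math     Max     0
2          0         215  Math     Uma     0
7          1         204    CS   Quinn   204
10         2          15    EE     Jon    30
11         3         255    CS     Zoe   765
drop duplicate student (keep=last):
    absences  grade_rank major student  prod
1          0          81  Math     Max     0
2          0         215  Math     Uma     0
7          1         204    CS   Quinn   204
10         2          15    EE     Jon    30
11         3         255    CS     Zoe   765

204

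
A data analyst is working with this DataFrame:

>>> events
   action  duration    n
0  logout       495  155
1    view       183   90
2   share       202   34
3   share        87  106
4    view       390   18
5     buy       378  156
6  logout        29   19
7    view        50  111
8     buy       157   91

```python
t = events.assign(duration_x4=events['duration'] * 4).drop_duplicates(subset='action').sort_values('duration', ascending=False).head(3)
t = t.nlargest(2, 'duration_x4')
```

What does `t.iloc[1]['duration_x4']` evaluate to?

add column duration_x4 = events['duration'] * 4:
   action  duration    n  duration_x4
0  logout       495  155         1980
1    view       183   90          732
2   share       202   34          808
3   share        87  106          348
4    view       390   18         1560
5     buy       378  156         1512
6  logout        29   19          116
7    view        50  111          200
8     buy       157   91          628
drop duplicate action (keep=first):
   action  duration    n  duration_x4
0  logout       495  155         1980
1    view       183   90          732
2   share       202   34          808
5     buy       378  156         1512
sort by duration descending:
   action  duration    n  duration_x4
0  logout       495  155         1980
5     buy       378  156         1512
2   share       202   34          808
1    view       183   90          732
take first 3 rows:
   action  duration    n  duration_x4
0  logout       495  155         1980
5     buy       378  156         1512
2   share       202   34          808
take 2 rows with largest duration_x4:
   action  duration    n  duration_x4
0  logout       495  155         1980
5     buy       378  156         1512
The value at position 1, column 'duration_x4' is 1512.

1512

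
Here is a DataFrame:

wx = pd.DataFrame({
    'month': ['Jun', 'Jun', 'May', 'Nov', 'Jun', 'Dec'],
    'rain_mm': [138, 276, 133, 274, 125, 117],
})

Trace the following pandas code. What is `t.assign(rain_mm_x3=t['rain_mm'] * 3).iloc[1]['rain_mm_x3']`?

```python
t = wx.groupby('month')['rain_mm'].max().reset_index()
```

group by month, max of rain_mm:
month
Dec    117
Jun    276
May    133
Nov    274
Name: rain_mm, dtype: int64
reset_index():
  month  rain_mm
0   Dec      117
1   Jun      276
2   May      133
3   Nov      274
add column rain_mm_x3 = t['rain_mm'] * 3:
  month  rain_mm  rain_mm_x3
0   Dec      117         351
1   Jun      276         828
2   May      133         399
3   Nov      274         822
The value at position 1, column 'rain_mm_x3' is 828.

828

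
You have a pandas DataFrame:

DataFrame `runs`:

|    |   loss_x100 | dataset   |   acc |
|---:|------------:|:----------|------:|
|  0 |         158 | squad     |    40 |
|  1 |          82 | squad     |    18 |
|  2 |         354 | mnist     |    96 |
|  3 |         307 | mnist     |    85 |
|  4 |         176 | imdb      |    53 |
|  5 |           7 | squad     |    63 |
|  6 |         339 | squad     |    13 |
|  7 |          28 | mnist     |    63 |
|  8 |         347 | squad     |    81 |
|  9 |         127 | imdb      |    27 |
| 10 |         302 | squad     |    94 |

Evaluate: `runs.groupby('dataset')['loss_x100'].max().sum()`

877

group by dataset, max of loss_x100:
dataset
imdb     176
mnist    354
squad    347
Name: loss_x100, dtype: int64
Then the sum of the resulting series: 877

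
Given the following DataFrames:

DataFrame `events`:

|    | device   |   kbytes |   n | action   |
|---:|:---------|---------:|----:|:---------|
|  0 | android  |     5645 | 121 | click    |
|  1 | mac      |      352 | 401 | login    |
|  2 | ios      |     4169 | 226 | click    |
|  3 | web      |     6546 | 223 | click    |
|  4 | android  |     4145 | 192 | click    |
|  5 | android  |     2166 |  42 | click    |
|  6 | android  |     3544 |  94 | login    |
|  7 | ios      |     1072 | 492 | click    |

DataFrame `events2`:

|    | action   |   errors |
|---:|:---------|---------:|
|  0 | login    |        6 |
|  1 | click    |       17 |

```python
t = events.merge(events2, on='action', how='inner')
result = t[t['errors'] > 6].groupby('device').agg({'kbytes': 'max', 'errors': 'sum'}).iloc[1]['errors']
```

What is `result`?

merge on 'action' (how='inner') → 8 rows:
    device  kbytes    n action  errors
0  android    5645  121  click      17
1      mac     352  401  login       6
2      ios    4169  226  click      17
3      web    6546  223  click      17
4  android    4145  192  click      17
5  android    2166   42  click      17
6  android    3544   94  login       6
7      ios    1072  492  click      17
filter rows where errors > 6:
    device  kbytes    n action  errors
0  android    5645  121  click      17
2      ios    4169  226  click      17
3      web    6546  223  click      17
4  android    4145  192  click      17
5  android    2166   42  click      17
7      ios    1072  492  click      17
group by device: max(kbytes), sum(errors):
         kbytes  errors
device                 
android    5645      51
ios        4169      34
web        6546      17
Finally, value at position 1, column 'errors' = 34.

34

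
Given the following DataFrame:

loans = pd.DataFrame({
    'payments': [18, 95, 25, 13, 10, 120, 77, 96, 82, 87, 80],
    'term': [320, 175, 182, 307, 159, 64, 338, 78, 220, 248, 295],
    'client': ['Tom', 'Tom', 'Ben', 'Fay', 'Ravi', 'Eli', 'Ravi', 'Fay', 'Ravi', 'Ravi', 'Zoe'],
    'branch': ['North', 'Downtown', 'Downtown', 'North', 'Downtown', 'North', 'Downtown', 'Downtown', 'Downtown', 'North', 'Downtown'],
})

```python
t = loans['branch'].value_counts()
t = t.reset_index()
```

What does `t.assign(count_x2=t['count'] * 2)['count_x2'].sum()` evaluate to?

value_counts of branch:
branch
Downtown    7
North       4
Name: count, dtype: int64
reset_index():
     branch  count
0  Downtown      7
1     North      4
add column count_x2 = t['count'] * 2:
     branch  count  count_x2
0  Downtown      7        14
1     North      4         8
The sum of column 'count_x2' is 22.

22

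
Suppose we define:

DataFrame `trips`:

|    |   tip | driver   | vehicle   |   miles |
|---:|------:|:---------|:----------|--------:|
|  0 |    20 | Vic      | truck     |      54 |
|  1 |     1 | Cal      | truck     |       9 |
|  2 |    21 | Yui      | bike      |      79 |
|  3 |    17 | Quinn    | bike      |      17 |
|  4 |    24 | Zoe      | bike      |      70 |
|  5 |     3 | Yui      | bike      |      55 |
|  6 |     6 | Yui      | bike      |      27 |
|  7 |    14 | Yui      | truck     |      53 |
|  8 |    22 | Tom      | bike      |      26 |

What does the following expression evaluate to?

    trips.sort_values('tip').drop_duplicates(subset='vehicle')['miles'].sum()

sort by tip:
   tip driver vehicle  miles
1    1    Cal   truck      9
5    3    Yui    bike     55
6    6    Yui    bike     27
7   14    Yui   truck     53
3   17  Quinn    bike     17
0   20    Vic   truck     54
2   21    Yui    bike     79
8   22    Tom    bike     26
4   24    Zoe    bike     70
drop duplicate vehicle (keep=first):
   tip driver vehicle  miles
1    1    Cal   truck      9
5    3    Yui    bike     55
Hence 64.

64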